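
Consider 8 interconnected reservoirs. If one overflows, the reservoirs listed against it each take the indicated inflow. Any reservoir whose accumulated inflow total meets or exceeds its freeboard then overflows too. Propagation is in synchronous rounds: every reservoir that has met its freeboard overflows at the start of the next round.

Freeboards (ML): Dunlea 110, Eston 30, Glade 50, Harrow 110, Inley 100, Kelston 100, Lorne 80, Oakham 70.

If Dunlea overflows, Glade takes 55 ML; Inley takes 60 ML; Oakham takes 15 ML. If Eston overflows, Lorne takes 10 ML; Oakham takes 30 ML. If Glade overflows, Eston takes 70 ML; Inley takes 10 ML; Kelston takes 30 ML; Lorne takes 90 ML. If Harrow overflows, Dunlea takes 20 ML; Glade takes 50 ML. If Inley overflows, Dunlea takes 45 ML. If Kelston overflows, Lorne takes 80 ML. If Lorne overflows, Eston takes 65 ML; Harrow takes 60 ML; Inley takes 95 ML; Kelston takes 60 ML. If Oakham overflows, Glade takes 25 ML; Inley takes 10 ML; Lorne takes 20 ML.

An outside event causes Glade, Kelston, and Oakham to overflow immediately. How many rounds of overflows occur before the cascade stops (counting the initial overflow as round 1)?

3

Round 1 — Glade, Kelston, Oakham overflow (initial).
  Eston: +70 → 70 ≥ 30
  Inley: +10+10 → 20 < 100
  Lorne: +90+80+20 → 190 ≥ 80
Round 2 — Eston, Lorne overflow.
  Harrow: +60 → 60 < 110
  Inley: +95 → 115 ≥ 100
Round 3 — Inley overflows.
  Dunlea: +45 → 45 < 110
No further overflows.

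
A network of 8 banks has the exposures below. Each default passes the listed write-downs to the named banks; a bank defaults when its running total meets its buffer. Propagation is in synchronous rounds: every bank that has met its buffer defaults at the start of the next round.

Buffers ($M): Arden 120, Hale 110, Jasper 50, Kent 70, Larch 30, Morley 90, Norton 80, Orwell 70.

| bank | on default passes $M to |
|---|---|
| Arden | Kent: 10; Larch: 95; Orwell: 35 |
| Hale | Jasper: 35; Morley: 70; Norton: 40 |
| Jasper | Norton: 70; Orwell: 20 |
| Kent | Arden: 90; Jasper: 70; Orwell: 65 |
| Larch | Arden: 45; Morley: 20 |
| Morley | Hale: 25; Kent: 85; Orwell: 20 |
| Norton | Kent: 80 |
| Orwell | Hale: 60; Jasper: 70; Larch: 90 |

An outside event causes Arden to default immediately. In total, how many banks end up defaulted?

Round 1 — Arden defaults (initial).
  Kent: +10 → 10 < 70
  Larch: +95 → 95 ≥ 30
  Orwell: +35 → 35 < 70
Round 2 — Larch defaults.
  Morley: +20 → 20 < 90
No further defaults.

2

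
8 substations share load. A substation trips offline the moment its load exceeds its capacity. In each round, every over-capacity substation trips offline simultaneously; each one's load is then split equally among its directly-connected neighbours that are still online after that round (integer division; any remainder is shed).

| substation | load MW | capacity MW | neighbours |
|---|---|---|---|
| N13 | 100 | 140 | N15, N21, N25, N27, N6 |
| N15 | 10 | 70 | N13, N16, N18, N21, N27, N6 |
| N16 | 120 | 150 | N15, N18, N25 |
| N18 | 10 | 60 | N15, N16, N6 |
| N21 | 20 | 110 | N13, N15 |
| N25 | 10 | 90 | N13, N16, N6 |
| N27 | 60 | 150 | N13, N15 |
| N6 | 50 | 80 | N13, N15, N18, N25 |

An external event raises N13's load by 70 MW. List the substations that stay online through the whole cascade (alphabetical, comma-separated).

Round 1 — N13 at 170 > 140. N13 trips offline.
  N13 sheds 170 MW to N15, N21, N25, N27, N6: 34 each.
    N15: 10+34 = 44 ≤ 70
    N21: 20+34 = 54 ≤ 110
    N25: 10+34 = 44 ≤ 90
    N27: 60+34 = 94 ≤ 150
    N6: 50+34 = 84 > 80
Round 2 — N6 trips offline.
  N6 sheds 84 MW to N15, N18, N25: 28 each.
    N15: 44+28 = 72 > 70
    N18: 10+28 = 38 ≤ 60
    N25: 44+28 = 72 ≤ 90
Round 3 — N15 trips offline.
  N15 sheds 72 MW to N16, N18, N21, N27: 18 each.
    N16: 120+18 = 138 ≤ 150
    N18: 38+18 = 56 ≤ 60
    N21: 54+18 = 72 ≤ 110
    N27: 94+18 = 112 ≤ 150
No further trips.

N16, N18, N21, N25, N27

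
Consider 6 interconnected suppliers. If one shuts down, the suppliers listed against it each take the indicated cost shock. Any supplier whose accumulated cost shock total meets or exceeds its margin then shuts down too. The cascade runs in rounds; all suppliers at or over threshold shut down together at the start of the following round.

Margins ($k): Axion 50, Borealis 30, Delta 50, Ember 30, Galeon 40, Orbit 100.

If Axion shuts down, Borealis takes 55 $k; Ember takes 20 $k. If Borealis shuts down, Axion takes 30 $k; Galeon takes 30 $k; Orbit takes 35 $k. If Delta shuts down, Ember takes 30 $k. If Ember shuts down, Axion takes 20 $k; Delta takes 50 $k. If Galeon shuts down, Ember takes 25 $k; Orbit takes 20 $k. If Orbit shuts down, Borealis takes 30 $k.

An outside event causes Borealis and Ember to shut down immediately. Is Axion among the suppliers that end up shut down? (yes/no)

Round 1 — Borealis, Ember shut down (initial).
  Axion: +30+20 → 50 ≥ 50
  Delta: +50 → 50 ≥ 50
  Galeon: +30 → 30 < 40
  Orbit: +35 → 35 < 100
Round 2 — Axion, Delta shut down.
No further shutdowns.

yes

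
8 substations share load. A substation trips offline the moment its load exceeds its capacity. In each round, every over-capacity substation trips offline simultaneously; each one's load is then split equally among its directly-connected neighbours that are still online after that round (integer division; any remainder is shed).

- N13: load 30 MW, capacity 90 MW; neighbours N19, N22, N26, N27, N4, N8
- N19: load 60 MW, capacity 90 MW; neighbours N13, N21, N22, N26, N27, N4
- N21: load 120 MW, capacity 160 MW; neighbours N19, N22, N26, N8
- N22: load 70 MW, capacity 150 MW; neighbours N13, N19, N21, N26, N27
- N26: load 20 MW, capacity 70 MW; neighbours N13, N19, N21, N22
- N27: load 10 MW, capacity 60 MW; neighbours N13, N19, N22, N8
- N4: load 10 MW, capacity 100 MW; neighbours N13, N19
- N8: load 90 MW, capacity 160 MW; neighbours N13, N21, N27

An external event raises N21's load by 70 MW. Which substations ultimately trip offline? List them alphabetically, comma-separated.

Round 1 — N21 at 190 > 160. N21 trips offline.
  N21 sheds 190 MW to N19, N22, N26, N8: 47 each (2 lost).
    N19: 60+47 = 107 > 90
    N22: 70+47 = 117 ≤ 150
    N26: 20+47 = 67 ≤ 70
    N8: 90+47 = 137 ≤ 160
Round 2 — N19 trips offline.
  N19 sheds 107 MW to N13, N22, N26, N27, N4: 21 each (2 lost).
    N13: 30+21 = 51 ≤ 90
    N22: 117+21 = 138 ≤ 150
    N26: 67+21 = 88 > 70
    N27: 10+21 = 31 ≤ 60
    N4: 10+21 = 31 ≤ 100
Round 3 — N26 trips offline.
  N26 sheds 88 MW to N13, N22: 44 each.
    N13: 51+44 = 95 > 90
    N22: 138+44 = 182 > 150
Round 4 — N13, N22 trip offline.
  N13 sheds 95 MW to N27, N4, N8: 31 each (2 lost).
    N27: 31+31 = 62 > 60
    N4: 31+31 = 62 ≤ 100
    N8: 137+31 = 168 > 160
  N22 sheds 182 MW to N27: 182 each.
    N27: 62+182 = 244 > 60
Round 5 — N27, N8 trip offline.
  N27 sheds 244 MW: no online neighbours, lost.
  N8 sheds 168 MW: no online neighbours, lost.
No further trips.

N13, N19, N21, N22, N26, N27, N8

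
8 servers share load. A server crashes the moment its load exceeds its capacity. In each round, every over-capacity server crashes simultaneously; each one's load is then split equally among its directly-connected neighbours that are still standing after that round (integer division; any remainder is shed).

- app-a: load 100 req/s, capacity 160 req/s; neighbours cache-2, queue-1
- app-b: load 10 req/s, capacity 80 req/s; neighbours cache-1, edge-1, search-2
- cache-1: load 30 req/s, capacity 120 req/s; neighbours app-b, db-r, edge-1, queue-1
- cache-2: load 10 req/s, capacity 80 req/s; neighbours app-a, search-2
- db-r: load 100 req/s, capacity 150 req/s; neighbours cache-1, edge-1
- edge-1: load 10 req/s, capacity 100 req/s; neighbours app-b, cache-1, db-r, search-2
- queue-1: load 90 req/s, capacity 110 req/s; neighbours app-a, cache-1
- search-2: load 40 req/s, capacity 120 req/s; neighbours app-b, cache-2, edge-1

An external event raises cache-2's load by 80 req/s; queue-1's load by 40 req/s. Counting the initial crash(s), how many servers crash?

3

Round 1 — cache-2 at 90 > 80; queue-1 at 130 > 110. cache-2, queue-1 crash.
  cache-2 sheds 90 req/s to app-a, search-2: 45 each.
    app-a: 100+45 = 145 ≤ 160
    search-2: 40+45 = 85 ≤ 120
  queue-1 sheds 130 req/s to app-a, cache-1: 65 each.
    app-a: 145+65 = 210 > 160
    cache-1: 30+65 = 95 ≤ 120
Round 2 — app-a crashes.
  app-a sheds 210 req/s: no online neighbours, lost.
No further crashes.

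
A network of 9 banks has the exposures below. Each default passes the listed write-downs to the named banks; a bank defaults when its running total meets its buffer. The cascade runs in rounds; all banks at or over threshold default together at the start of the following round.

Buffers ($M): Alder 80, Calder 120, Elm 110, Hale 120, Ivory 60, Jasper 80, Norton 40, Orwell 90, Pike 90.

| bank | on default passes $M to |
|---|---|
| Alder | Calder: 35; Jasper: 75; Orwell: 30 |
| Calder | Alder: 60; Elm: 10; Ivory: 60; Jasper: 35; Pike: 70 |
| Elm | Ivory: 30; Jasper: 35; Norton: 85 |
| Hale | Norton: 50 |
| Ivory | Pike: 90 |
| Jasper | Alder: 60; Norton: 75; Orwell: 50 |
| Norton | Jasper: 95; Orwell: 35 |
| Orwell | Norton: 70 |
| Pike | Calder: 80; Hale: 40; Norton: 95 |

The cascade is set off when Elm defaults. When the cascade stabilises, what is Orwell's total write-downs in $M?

85

Round 1 — Elm defaults (initial).
  Ivory: +30 → 30 < 60
  Jasper: +35 → 35 < 80
  Norton: +85 → 85 ≥ 40
Round 2 — Norton defaults.
  Jasper: +95 → 130 ≥ 80
  Orwell: +35 → 35 < 90
Round 3 — Jasper defaults.
  Alder: +60 → 60 < 80
  Orwell: +50 → 85 < 90
No further defaults.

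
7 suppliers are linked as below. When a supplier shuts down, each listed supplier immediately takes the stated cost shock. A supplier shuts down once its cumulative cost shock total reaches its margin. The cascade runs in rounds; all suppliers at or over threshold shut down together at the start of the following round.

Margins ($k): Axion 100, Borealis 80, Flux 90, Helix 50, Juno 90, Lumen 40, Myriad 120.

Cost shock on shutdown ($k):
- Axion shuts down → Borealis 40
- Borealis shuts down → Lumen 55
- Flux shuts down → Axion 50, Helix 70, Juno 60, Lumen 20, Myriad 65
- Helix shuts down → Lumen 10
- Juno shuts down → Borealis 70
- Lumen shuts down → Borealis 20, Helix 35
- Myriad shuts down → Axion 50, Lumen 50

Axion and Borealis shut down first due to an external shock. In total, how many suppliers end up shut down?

3

Round 1 — Axion, Borealis shut down (initial).
  Lumen: +55 → 55 ≥ 40
Round 2 — Lumen shuts down.
  Helix: +35 → 35 < 50
No further shutdowns.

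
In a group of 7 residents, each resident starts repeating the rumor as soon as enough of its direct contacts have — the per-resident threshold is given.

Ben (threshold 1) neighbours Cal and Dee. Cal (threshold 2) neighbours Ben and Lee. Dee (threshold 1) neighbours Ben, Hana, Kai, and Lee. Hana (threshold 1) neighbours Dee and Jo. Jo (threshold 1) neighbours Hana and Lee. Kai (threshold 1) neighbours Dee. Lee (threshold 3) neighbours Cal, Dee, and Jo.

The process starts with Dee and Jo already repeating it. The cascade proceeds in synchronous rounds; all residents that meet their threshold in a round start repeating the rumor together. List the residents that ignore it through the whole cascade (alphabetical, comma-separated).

Round 1 — Dee, Jo start repeating the rumor (initial).
Round 2 — checking thresholds:
  Ben: 1 of 2 neighbours ≥ 1, starts repeating the rumor.
  Hana: 2 of 2 neighbours ≥ 1, starts repeating the rumor.
  Kai: 1 of 1 neighbours ≥ 1, starts repeating the rumor.
  Lee: 2 of 3 neighbours < 3, holds.
Round 3 — no new spreads; cascade stops.

Cal, Lee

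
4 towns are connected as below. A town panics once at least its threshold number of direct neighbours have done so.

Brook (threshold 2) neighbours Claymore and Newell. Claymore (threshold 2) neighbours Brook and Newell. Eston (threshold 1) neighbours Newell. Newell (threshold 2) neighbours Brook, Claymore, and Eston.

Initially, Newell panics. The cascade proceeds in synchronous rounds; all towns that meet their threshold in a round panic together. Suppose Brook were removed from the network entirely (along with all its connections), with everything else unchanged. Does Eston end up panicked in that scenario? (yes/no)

With Brook removed:
Round 1 — Newell panics (initial).
Round 2 — checking thresholds:
  Claymore: 1 of 1 neighbours < 2, holds.
  Eston: 1 of 1 neighbours ≥ 1, panics.
Round 3 — no new panics; cascade stops.

yes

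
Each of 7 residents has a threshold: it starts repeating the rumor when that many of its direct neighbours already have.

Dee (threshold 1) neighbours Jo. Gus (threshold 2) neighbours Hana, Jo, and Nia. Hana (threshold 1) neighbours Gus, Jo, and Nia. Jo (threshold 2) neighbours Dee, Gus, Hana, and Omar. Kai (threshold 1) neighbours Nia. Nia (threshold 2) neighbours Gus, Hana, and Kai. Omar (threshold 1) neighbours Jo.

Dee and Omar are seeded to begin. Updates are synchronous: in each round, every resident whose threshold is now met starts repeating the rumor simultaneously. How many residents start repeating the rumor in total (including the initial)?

7

Round 1 — Dee, Omar start repeating the rumor (initial).
Round 2 — checking thresholds:
  Jo: 2 of 4 neighbours ≥ 2, starts repeating the rumor.
Round 3 — checking thresholds:
  Gus: 1 of 3 neighbours < 2, not yet.
  Hana: 1 of 3 neighbours ≥ 1, starts repeating the rumor.
Round 4 — checking thresholds:
  Gus: 2 of 3 neighbours ≥ 2, starts repeating the rumor.
  Nia: 1 of 3 neighbours < 2, not yet.
Round 5 — checking thresholds:
  Nia: 2 of 3 neighbours ≥ 2, starts repeating the rumor.
Round 6 — checking thresholds:
  Kai: 1 of 1 neighbours ≥ 1, starts repeating the rumor.
Round 7 — no new spreads; cascade stops.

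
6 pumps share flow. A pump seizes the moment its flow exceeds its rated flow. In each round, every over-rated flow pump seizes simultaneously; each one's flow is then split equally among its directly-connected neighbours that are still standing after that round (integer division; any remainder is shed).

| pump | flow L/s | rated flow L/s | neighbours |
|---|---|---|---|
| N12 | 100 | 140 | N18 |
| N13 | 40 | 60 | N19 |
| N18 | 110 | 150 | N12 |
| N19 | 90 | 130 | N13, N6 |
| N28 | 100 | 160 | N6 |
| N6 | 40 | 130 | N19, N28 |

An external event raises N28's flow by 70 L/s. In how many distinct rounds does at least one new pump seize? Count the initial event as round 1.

Round 1 — N28 at 170 > 160. N28 seizes.
  N28 sheds 170 L/s to N6: 170 each.
    N6: 40+170 = 210 > 130
Round 2 — N6 seizes.
  N6 sheds 210 L/s to N19: 210 each.
    N19: 90+210 = 300 > 130
Round 3 — N19 seizes.
  N19 sheds 300 L/s to N13: 300 each.
    N13: 40+300 = 340 > 60
Round 4 — N13 seizes.
  N13 sheds 340 L/s: no online neighbours, lost.
No further seizures.

4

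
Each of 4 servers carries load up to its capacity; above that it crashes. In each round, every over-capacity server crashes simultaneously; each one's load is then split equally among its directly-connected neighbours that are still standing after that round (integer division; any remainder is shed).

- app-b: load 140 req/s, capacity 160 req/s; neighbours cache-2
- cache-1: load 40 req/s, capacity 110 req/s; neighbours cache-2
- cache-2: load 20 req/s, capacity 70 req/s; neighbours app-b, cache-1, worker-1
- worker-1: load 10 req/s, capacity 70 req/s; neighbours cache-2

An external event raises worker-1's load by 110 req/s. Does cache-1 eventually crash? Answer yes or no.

Round 1 — worker-1 at 120 > 70. worker-1 crashes.
  worker-1 sheds 120 req/s to cache-2: 120 each.
    cache-2: 20+120 = 140 > 70
Round 2 — cache-2 crashes.
  cache-2 sheds 140 req/s to app-b, cache-1: 70 each.
    app-b: 140+70 = 210 > 160
    cache-1: 40+70 = 110 ≤ 110
Round 3 — app-b crashes.
  app-b sheds 210 req/s: no online neighbours, lost.
No further crashes.

no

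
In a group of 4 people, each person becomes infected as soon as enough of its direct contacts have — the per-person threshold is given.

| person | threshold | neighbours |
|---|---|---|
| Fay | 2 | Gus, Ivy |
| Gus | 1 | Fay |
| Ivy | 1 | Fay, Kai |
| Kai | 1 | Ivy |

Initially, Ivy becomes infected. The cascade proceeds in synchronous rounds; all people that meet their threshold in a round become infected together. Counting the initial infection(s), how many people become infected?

Round 1 — Ivy becomes infected (initial).
Round 2 — checking thresholds:
  Fay: 1 of 2 neighbours < 2, not yet.
  Kai: 1 of 1 neighbours ≥ 1, becomes infected.
Round 3 — no new infections; cascade stops.

2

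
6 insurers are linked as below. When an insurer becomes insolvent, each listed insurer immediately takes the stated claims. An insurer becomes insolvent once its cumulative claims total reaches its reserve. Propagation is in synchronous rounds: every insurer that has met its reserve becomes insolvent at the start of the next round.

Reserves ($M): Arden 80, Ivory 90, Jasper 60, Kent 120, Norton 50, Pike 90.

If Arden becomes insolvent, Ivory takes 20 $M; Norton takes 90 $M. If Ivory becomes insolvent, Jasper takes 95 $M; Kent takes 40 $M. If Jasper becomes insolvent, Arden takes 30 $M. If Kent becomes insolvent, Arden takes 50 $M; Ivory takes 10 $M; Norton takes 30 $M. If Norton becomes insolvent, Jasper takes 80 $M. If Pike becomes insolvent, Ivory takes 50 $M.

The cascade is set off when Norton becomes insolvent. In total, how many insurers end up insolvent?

Round 1 — Norton becomes insolvent (initial).
  Jasper: +80 → 80 ≥ 60
Round 2 — Jasper becomes insolvent.
  Arden: +30 → 30 < 80
No further insolvencies.

2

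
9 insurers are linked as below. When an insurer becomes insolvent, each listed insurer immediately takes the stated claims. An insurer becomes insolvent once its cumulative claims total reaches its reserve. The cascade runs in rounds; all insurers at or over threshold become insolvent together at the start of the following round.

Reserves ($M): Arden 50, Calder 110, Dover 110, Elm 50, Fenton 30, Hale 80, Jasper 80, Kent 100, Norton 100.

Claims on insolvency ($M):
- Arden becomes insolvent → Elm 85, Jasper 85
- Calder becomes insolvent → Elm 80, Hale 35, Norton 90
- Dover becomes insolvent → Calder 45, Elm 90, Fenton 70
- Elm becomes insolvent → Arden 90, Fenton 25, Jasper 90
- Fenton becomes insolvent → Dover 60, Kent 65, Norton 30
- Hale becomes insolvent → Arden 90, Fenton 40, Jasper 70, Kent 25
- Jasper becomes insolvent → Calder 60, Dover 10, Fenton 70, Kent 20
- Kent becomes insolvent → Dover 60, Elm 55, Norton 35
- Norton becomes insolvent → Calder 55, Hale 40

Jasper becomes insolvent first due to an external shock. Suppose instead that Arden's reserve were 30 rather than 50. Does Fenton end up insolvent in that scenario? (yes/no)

yes

With Arden's reserve at 30:
Round 1 — Jasper becomes insolvent (initial).
  Calder: +60 → 60 < 110
  Dover: +10 → 10 < 110
  Fenton: +70 → 70 ≥ 30
  Kent: +20 → 20 < 100
Round 2 — Fenton becomes insolvent.
  Dover: +60 → 70 < 110
  Kent: +65 → 85 < 100
  Norton: +30 → 30 < 100
No further insolvencies.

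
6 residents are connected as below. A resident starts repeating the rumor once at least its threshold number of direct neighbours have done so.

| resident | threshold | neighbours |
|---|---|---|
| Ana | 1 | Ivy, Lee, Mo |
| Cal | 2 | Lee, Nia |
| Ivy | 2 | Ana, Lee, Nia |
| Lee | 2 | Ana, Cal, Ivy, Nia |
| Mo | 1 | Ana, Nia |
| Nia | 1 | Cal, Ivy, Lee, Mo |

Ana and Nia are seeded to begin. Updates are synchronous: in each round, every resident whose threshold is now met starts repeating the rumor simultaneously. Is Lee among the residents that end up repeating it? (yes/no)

yes

Round 1 — Ana, Nia start repeating the rumor (initial).
Round 2 — checking thresholds:
  Cal: 1 of 2 neighbours < 2, below threshold.
  Ivy: 2 of 3 neighbours ≥ 2, starts repeating the rumor.
  Lee: 2 of 4 neighbours ≥ 2, starts repeating the rumor.
  Mo: 2 of 2 neighbours ≥ 1, starts repeating the rumor.
Round 3 — checking thresholds:
  Cal: 2 of 2 neighbours ≥ 2, starts repeating the rumor.
Round 4 — no new spreads; cascade stops.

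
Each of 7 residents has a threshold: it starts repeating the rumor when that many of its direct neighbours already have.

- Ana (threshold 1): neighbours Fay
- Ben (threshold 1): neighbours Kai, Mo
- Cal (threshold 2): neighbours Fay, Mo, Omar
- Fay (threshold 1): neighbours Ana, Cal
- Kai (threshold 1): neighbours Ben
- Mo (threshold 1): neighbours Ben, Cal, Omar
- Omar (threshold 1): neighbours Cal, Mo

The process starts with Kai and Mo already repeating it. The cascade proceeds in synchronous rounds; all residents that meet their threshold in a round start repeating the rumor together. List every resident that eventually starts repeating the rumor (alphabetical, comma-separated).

Ana, Ben, Cal, Fay, Kai, Mo, Omar

Round 1 — Kai, Mo start repeating the rumor (initial).
Round 2 — checking thresholds:
  Ben: 2 of 2 neighbours ≥ 1, starts repeating the rumor.
  Cal: 1 of 3 neighbours < 2, below threshold.
  Omar: 1 of 2 neighbours ≥ 1, starts repeating the rumor.
Round 3 — checking thresholds:
  Cal: 2 of 3 neighbours ≥ 2, starts repeating the rumor.
Round 4 — checking thresholds:
  Fay: 1 of 2 neighbours ≥ 1, starts repeating the rumor.
Round 5 — checking thresholds:
  Ana: 1 of 1 neighbours ≥ 1, starts repeating the rumor.
Round 6 — no new spreads; cascade stops.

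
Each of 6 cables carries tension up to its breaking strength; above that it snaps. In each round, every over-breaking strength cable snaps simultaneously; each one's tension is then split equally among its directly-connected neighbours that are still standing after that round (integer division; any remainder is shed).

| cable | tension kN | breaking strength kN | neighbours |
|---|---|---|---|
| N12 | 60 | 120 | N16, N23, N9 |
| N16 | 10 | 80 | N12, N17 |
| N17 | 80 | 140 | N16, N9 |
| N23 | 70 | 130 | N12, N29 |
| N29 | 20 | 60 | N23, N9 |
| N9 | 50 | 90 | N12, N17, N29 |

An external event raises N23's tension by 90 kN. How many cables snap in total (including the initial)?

6

Round 1 — N23 at 160 > 130. N23 snaps.
  N23 sheds 160 kN to N12, N29: 80 each.
    N12: 60+80 = 140 > 120
    N29: 20+80 = 100 > 60
Round 2 — N12, N29 snap.
  N12 sheds 140 kN to N16, N9: 70 each.
    N16: 10+70 = 80 ≤ 80
    N9: 50+70 = 120 > 90
  N29 sheds 100 kN to N9: 100 each.
    N9: 120+100 = 220 > 90
Round 3 — N9 snaps.
  N9 sheds 220 kN to N17: 220 each.
    N17: 80+220 = 300 > 140
Round 4 — N17 snaps.
  N17 sheds 300 kN to N16: 300 each.
    N16: 80+300 = 380 > 80
Round 5 — N16 snaps.
  N16 sheds 380 kN: no online neighbours, lost.
No further breaks.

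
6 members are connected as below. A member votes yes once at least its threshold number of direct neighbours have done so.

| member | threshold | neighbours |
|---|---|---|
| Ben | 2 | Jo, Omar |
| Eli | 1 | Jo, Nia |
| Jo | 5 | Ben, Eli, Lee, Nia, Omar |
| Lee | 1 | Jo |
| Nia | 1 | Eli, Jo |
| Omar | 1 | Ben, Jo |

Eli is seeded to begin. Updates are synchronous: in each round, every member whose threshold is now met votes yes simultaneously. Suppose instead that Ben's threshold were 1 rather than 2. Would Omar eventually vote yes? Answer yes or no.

With Ben's threshold at 1:
Round 1 — Eli votes yes (initial).
Round 2 — checking thresholds:
  Jo: 1 of 5 neighbours < 5, holds.
  Nia: 1 of 2 neighbours ≥ 1, votes yes.
Round 3 — no new yes votes; cascade stops.

no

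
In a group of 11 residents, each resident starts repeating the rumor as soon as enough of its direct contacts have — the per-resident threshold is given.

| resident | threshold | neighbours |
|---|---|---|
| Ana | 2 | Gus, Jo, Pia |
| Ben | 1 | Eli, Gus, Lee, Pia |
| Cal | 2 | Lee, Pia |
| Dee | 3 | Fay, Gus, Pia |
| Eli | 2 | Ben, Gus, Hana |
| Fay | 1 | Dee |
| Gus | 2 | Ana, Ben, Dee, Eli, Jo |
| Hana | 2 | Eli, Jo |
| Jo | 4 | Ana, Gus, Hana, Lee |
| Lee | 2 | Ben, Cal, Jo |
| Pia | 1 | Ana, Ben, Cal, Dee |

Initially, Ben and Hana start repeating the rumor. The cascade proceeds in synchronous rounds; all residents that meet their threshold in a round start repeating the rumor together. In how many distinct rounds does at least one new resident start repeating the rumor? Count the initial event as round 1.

4

Round 1 — Ben, Hana start repeating the rumor (initial).
Round 2 — checking thresholds:
  Eli: 2 of 3 neighbours ≥ 2, starts repeating the rumor.
  Gus: 1 of 5 neighbours < 2, holds.
  Jo: 1 of 4 neighbours < 4, holds.
  Lee: 1 of 3 neighbours < 2, holds.
  Pia: 1 of 4 neighbours ≥ 1, starts repeating the rumor.
Round 3 — checking thresholds:
  Ana: 1 of 3 neighbours < 2, holds.
  Cal: 1 of 2 neighbours < 2, holds.
  Dee: 1 of 3 neighbours < 3, holds.
  Gus: 2 of 5 neighbours ≥ 2, starts repeating the rumor.
  Jo: 1 of 4 neighbours < 4, holds.
  Lee: 1 of 3 neighbours < 2, holds.
Round 4 — checking thresholds:
  Ana: 2 of 3 neighbours ≥ 2, starts repeating the rumor.
  Cal: 1 of 2 neighbours < 2, holds.
  Dee: 2 of 3 neighbours < 3, holds.
  Jo: 2 of 4 neighbours < 4, holds.
  Lee: 1 of 3 neighbours < 2, holds.
Round 5 — no new spreads; cascade stops.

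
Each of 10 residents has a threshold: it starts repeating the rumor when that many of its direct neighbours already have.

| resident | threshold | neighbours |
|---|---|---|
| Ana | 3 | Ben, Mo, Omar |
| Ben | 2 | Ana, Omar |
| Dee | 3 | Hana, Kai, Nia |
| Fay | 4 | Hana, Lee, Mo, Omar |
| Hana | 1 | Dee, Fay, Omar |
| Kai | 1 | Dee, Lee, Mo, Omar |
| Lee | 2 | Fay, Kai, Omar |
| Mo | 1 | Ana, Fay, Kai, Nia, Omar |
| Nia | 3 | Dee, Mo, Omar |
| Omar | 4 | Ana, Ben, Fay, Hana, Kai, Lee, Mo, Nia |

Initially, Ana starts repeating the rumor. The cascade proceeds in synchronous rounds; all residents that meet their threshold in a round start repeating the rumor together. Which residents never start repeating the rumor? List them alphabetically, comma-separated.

Round 1 — Ana starts repeating the rumor (initial).
Round 2 — checking thresholds:
  Ben: 1 of 2 neighbours < 2, not yet.
  Mo: 1 of 5 neighbours ≥ 1, starts repeating the rumor.
  Omar: 1 of 8 neighbours < 4, not yet.
Round 3 — checking thresholds:
  Ben: 1 of 2 neighbours < 2, not yet.
  Fay: 1 of 4 neighbours < 4, not yet.
  Kai: 1 of 4 neighbours ≥ 1, starts repeating the rumor.
  Nia: 1 of 3 neighbours < 3, not yet.
  Omar: 2 of 8 neighbours < 4, not yet.
Round 4 — no new spreads; cascade stops.

Ben, Dee, Fay, Hana, Lee, Nia, Omar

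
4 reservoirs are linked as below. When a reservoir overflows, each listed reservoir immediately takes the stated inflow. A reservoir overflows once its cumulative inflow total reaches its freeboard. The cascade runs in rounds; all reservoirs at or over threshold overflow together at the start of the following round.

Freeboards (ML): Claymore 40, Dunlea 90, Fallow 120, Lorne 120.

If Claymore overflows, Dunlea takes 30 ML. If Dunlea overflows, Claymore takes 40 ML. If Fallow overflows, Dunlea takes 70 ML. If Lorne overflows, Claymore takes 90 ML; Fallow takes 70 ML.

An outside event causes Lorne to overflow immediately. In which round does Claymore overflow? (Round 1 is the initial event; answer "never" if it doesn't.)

Round 1 — Lorne overflows (initial).
  Claymore: +90 → 90 ≥ 40
  Fallow: +70 → 70 < 120
Round 2 — Claymore overflows.
  Dunlea: +30 → 30 < 90
No further overflows.

2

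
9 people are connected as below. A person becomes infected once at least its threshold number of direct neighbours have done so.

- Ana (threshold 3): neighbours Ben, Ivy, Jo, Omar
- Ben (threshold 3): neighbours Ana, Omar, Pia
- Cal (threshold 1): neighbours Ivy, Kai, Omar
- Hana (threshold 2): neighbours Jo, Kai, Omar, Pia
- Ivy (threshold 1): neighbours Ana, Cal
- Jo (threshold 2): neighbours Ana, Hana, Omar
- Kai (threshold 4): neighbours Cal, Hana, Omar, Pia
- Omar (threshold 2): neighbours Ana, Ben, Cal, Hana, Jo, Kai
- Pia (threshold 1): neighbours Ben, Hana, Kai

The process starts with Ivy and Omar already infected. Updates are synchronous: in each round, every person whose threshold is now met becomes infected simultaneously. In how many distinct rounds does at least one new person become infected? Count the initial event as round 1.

2

Round 1 — Ivy, Omar become infected (initial).
Round 2 — checking thresholds:
  Ana: 2 of 4 neighbours < 3, below threshold.
  Ben: 1 of 3 neighbours < 3, below threshold.
  Cal: 2 of 3 neighbours ≥ 1, becomes infected.
  Hana: 1 of 4 neighbours < 2, below threshold.
  Jo: 1 of 3 neighbours < 2, below threshold.
  Kai: 1 of 4 neighbours < 4, below threshold.
Round 3 — no new infections; cascade stops.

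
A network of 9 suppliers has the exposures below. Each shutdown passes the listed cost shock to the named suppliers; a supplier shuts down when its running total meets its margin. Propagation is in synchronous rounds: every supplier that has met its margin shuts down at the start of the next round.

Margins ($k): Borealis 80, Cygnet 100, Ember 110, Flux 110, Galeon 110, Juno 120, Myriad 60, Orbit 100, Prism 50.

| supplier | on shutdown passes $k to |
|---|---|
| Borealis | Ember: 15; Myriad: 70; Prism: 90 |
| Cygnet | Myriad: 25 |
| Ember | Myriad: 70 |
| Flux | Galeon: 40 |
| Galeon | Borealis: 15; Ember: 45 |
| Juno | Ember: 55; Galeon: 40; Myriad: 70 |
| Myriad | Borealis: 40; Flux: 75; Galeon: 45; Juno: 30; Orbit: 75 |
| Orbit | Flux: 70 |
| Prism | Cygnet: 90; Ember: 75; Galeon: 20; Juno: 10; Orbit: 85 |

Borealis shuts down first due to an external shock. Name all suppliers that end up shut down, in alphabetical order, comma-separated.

Borealis, Flux, Myriad, Orbit, Prism

Round 1 — Borealis shuts down (initial).
  Ember: +15 → 15 < 110
  Myriad: +70 → 70 ≥ 60
  Prism: +90 → 90 ≥ 50
Round 2 — Myriad, Prism shut down.
  Cygnet: +90 → 90 < 100
  Ember: +75 → 90 < 110
  Flux: +75 → 75 < 110
  Galeon: +45+20 → 65 < 110
  Juno: +30+10 → 40 < 120
  Orbit: +75+85 → 160 ≥ 100
Round 3 — Orbit shuts down.
  Flux: +70 → 145 ≥ 110
Round 4 — Flux shuts down.
  Galeon: +40 → 105 < 110
No further shutdowns.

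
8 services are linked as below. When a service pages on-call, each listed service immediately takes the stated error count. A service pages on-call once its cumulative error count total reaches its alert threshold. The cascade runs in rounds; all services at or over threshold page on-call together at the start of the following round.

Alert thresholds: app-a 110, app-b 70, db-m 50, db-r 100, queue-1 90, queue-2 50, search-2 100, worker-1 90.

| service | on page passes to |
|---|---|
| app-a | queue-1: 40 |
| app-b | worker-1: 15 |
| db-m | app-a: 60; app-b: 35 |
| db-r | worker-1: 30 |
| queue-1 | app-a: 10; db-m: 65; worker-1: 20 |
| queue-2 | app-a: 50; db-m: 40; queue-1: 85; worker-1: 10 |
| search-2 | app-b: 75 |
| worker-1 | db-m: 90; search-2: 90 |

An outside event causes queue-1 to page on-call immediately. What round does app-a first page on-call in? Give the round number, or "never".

Round 1 — queue-1 pages on-call (initial).
  app-a: +10 → 10 < 110
  db-m: +65 → 65 ≥ 50
  worker-1: +20 → 20 < 90
Round 2 — db-m pages on-call.
  app-a: +60 → 70 < 110
  app-b: +35 → 35 < 70
No further pages.

never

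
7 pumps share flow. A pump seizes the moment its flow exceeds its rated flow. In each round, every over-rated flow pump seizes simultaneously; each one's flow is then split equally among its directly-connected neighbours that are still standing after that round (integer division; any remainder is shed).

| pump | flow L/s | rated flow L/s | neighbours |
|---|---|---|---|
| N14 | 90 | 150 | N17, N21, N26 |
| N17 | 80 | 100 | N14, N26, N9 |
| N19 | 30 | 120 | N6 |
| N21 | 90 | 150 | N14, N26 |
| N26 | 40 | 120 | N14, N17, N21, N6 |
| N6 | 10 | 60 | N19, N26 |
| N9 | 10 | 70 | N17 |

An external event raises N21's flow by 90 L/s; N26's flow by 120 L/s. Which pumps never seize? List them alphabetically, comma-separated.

N19

Round 1 — N21 at 180 > 150; N26 at 160 > 120. N21, N26 seize.
  N21 sheds 180 L/s to N14: 180 each.
    N14: 90+180 = 270 > 150
  N26 sheds 160 L/s to N14, N17, N6: 53 each (1 lost).
    N14: 270+53 = 323 > 150
    N17: 80+53 = 133 > 100
    N6: 10+53 = 63 > 60
Round 2 — N14, N17, N6 seize.
  N14 sheds 323 L/s: no online neighbours, lost.
  N17 sheds 133 L/s to N9: 133 each.
    N9: 10+133 = 143 > 70
  N6 sheds 63 L/s to N19: 63 each.
    N19: 30+63 = 93 ≤ 120
Round 3 — N9 seizes.
  N9 sheds 143 L/s: no online neighbours, lost.
No further seizures.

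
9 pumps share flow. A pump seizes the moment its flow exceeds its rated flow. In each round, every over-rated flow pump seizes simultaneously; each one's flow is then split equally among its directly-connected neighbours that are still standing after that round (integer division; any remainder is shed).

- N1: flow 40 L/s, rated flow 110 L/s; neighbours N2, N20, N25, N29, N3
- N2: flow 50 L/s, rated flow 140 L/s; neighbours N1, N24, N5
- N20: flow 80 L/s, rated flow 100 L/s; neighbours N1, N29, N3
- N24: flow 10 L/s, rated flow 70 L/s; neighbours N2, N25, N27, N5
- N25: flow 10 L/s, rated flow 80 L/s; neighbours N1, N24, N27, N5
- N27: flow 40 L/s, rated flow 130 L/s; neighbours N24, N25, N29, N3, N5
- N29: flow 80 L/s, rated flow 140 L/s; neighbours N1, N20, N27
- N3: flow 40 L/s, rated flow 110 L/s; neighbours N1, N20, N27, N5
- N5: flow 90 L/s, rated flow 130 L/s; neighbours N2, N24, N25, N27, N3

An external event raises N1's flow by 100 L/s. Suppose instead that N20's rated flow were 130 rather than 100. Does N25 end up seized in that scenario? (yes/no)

With N20's rated flow at 130:
Round 1 — N1 at 140 > 110. N1 seizes.
  N1 sheds 140 L/s to N2, N20, N25, N29, N3: 28 each.
    N2: 50+28 = 78 ≤ 140
    N20: 80+28 = 108 ≤ 130
    N25: 10+28 = 38 ≤ 80
    N29: 80+28 = 108 ≤ 140
    N3: 40+28 = 68 ≤ 110
No further seizures.

no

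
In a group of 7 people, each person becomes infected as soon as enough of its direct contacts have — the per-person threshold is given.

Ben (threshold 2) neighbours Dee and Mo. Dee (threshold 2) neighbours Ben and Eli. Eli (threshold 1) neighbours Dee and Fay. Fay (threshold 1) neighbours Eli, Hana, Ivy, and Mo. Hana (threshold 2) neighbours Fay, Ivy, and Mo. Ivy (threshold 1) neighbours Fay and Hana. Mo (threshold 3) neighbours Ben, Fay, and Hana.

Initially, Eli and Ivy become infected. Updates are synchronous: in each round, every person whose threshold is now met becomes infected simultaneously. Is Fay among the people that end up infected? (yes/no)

Round 1 — Eli, Ivy become infected (initial).
Round 2 — checking thresholds:
  Dee: 1 of 2 neighbours < 2, not yet.
  Fay: 2 of 4 neighbours ≥ 1, becomes infected.
  Hana: 1 of 3 neighbours < 2, not yet.
Round 3 — checking thresholds:
  Dee: 1 of 2 neighbours < 2, not yet.
  Hana: 2 of 3 neighbours ≥ 2, becomes infected.
  Mo: 1 of 3 neighbours < 3, not yet.
Round 4 — no new infections; cascade stops.

yes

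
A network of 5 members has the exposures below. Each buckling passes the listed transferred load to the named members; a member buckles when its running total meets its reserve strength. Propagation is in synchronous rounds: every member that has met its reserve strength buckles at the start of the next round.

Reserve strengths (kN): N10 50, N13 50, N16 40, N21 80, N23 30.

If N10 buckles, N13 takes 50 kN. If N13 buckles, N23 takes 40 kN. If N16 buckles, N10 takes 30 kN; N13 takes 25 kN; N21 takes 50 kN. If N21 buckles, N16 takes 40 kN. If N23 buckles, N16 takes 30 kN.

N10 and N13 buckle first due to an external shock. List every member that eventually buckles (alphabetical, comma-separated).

Round 1 — N10, N13 buckle (initial).
  N23: +40 → 40 ≥ 30
Round 2 — N23 buckles.
  N16: +30 → 30 < 40
No further bucklings.

N10, N13, N23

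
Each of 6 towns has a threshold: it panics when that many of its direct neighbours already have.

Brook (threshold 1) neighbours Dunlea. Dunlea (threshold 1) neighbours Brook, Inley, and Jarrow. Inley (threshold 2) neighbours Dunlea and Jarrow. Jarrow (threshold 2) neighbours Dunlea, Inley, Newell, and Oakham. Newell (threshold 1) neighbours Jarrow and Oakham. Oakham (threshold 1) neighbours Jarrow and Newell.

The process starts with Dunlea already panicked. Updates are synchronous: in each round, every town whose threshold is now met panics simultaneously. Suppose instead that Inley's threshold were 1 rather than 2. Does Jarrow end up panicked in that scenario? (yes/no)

With Inley's threshold at 1:
Round 1 — Dunlea panics (initial).
Round 2 — checking thresholds:
  Brook: 1 of 1 neighbours ≥ 1, panics.
  Inley: 1 of 2 neighbours ≥ 1, panics.
  Jarrow: 1 of 4 neighbours < 2, not yet.
Round 3 — checking thresholds:
  Jarrow: 2 of 4 neighbours ≥ 2, panics.
Round 4 — checking thresholds:
  Newell: 1 of 2 neighbours ≥ 1, panics.
  Oakham: 1 of 2 neighbours ≥ 1, panics.
Round 5 — no new panics; cascade stops.

yes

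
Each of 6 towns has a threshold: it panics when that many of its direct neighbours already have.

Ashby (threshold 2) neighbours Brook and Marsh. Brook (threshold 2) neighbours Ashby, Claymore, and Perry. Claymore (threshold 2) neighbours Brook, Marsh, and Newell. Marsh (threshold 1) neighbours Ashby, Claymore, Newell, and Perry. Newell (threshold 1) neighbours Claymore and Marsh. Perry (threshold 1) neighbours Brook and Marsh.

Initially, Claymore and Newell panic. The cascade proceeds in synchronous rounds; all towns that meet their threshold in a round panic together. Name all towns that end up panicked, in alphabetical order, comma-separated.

Ashby, Brook, Claymore, Marsh, Newell, Perry

Round 1 — Claymore, Newell panic (initial).
Round 2 — checking thresholds:
  Brook: 1 of 3 neighbours < 2, holds.
  Marsh: 2 of 4 neighbours ≥ 1, panics.
Round 3 — checking thresholds:
  Ashby: 1 of 2 neighbours < 2, holds.
  Brook: 1 of 3 neighbours < 2, holds.
  Perry: 1 of 2 neighbours ≥ 1, panics.
Round 4 — checking thresholds:
  Ashby: 1 of 2 neighbours < 2, holds.
  Brook: 2 of 3 neighbours ≥ 2, panics.
Round 5 — checking thresholds:
  Ashby: 2 of 2 neighbours ≥ 2, panics.
Round 6 — no new panics; cascade stops.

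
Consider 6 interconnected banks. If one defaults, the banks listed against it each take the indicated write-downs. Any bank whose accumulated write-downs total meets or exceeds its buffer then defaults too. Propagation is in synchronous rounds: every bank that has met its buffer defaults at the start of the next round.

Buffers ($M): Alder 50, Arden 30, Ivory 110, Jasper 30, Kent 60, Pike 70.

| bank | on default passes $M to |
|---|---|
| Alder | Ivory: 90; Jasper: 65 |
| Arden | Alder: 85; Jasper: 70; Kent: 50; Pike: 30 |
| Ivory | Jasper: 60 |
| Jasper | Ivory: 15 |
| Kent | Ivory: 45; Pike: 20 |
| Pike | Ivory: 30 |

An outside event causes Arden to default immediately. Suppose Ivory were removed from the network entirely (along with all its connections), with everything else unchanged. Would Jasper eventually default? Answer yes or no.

With Ivory removed:
Round 1 — Arden defaults (initial).
  Alder: +85 → 85 ≥ 50
  Jasper: +70 → 70 ≥ 30
  Kent: +50 → 50 < 60
  Pike: +30 → 30 < 70
Round 2 — Alder, Jasper default.
No further defaults.

yes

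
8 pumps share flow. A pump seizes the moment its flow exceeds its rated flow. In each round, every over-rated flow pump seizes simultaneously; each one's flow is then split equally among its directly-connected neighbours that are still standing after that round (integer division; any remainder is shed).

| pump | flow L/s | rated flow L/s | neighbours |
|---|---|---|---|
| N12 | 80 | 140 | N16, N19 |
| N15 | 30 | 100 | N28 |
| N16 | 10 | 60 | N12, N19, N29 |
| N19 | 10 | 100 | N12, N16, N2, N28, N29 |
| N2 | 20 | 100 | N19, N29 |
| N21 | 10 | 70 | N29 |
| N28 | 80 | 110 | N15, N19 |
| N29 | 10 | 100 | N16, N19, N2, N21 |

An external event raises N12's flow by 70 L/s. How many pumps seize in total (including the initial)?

5

Round 1 — N12 at 150 > 140. N12 seizes.
  N12 sheds 150 L/s to N16, N19: 75 each.
    N16: 10+75 = 85 > 60
    N19: 10+75 = 85 ≤ 100
Round 2 — N16 seizes.
  N16 sheds 85 L/s to N19, N29: 42 each (1 lost).
    N19: 85+42 = 127 > 100
    N29: 10+42 = 52 ≤ 100
Round 3 — N19 seizes.
  N19 sheds 127 L/s to N2, N28, N29: 42 each (1 lost).
    N2: 20+42 = 62 ≤ 100
    N28: 80+42 = 122 > 110
    N29: 52+42 = 94 ≤ 100
Round 4 — N28 seizes.
  N28 sheds 122 L/s to N15: 122 each.
    N15: 30+122 = 152 > 100
Round 5 — N15 seizes.
  N15 sheds 152 L/s: no online neighbours, lost.
No further seizures.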